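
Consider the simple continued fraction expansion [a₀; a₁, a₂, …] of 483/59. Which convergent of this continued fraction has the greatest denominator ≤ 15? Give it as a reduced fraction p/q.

90/11

a_0 = 8: 8/1  (≤ bound)
a_1 = 5: 41/5  (≤ bound)
a_2 = 2: 90/11  (≤ bound)
a_3 = 1: 131/16  (> 15, stop)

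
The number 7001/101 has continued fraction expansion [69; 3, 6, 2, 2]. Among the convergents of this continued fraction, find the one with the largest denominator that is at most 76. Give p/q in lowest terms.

2842/41

a_0 = 69: 69/1  (≤ bound)
a_1 = 3: 208/3  (≤ bound)
a_2 = 6: 1317/19  (≤ bound)
a_3 = 2: 2842/41  (≤ bound)
a_4 = 2: 7001/101  (> 76, stop)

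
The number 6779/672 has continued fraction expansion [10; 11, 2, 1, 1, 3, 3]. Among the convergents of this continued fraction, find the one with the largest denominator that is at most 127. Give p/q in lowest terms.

575/57

a_0 = 10: 10/1  (≤ bound)
a_1 = 11: 111/11  (≤ bound)
a_2 = 2: 232/23  (≤ bound)
a_3 = 1: 343/34  (≤ bound)
a_4 = 1: 575/57  (≤ bound)
a_5 = 3: 2068/205  (> 127, stop)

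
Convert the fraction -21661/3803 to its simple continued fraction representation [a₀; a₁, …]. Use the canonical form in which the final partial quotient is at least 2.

Run the Euclidean algorithm, recording each quotient:
-21661 = -6·3803 + 1157, so a_0 = -6
3803 = 3·1157 + 332, so a_1 = 3
1157 = 3·332 + 161, so a_2 = 3
332 = 2·161 + 10, so a_3 = 2
161 = 16·10 + 1, so a_4 = 16
10 = 10·1 + 0, so a_5 = 10

[-6; 3, 3, 2, 16, 10]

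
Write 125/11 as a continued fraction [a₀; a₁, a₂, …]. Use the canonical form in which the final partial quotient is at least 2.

[11; 2, 1, 3]

Repeatedly divide and take the remainder:
⌊125/11⌋ = 11, remainder 4
⌊11/4⌋ = 2, remainder 3
⌊4/3⌋ = 1, remainder 1
⌊3/1⌋ = 3, remainder 0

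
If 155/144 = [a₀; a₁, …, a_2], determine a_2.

Apply division with remainder until the remainder is 0:
⌊155/144⌋ = 1, remainder 11
⌊144/11⌋ = 13, remainder 1
⌊11/1⌋ = 11, remainder 0

11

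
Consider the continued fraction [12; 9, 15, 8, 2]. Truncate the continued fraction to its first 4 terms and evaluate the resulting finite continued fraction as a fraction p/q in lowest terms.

Start with 8.
15 + 1/(8/1) = 15 + 1/8 = 121/8
9 + 1/(121/8) = 9 + 8/121 = 1097/121
12 + 1/(1097/121) = 12 + 121/1097 = 13285/1097

13285/1097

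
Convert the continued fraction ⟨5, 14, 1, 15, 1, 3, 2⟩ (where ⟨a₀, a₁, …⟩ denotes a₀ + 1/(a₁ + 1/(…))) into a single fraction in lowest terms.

a_0 = 5: 5/1
a_1 = 14: 71/14
a_2 = 1: 76/15
a_3 = 15: 1211/239
a_4 = 1: 1287/254
a_5 = 3: 5072/1001
a_6 = 2: 11431/2256

11431/2256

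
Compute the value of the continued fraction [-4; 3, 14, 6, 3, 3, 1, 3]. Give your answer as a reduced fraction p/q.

Collapse the nested fraction from the inside out:
Start with 3.
1 + 1/(3/1) = 1 + 1/3 = 4/3
3 + 1/(4/3) = 3 + 3/4 = 15/4
3 + 1/(15/4) = 3 + 4/15 = 49/15
6 + 1/(49/15) = 6 + 15/49 = 309/49
14 + 1/(309/49) = 14 + 49/309 = 4375/309
3 + 1/(4375/309) = 3 + 309/4375 = 13434/4375
-4 + 1/(13434/4375) = -4 + 4375/13434 = -49361/13434

-49361/13434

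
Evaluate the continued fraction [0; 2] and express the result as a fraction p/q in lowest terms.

Build up convergents one term at a time:
a_0 = 0: 0/1
a_1 = 2: 1/2

1/2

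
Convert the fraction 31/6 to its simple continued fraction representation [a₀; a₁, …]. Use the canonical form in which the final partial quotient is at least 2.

[5; 6]

Run the Euclidean algorithm, recording each quotient:
31 ÷ 6 → quotient 5, remainder 1
6 ÷ 1 → quotient 6, remainder 0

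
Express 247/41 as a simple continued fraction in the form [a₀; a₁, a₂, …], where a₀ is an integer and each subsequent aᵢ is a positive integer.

[6; 41]

⌊247/41⌋ = 6, remainder 1
⌊41/1⌋ = 41, remainder 0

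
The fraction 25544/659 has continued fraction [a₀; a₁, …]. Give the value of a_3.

5

⌊25544/659⌋ = 38, remainder 502
⌊659/502⌋ = 1, remainder 157
⌊502/157⌋ = 3, remainder 31
⌊157/31⌋ = 5, remainder 2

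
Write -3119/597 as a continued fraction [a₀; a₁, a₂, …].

[-6; 1, 3, 2, 5, 12]

-3119 ÷ 597 → quotient -6, remainder 463
597 ÷ 463 → quotient 1, remainder 134
463 ÷ 134 → quotient 3, remainder 61
134 ÷ 61 → quotient 2, remainder 12
61 ÷ 12 → quotient 5, remainder 1
12 ÷ 1 → quotient 12, remainder 0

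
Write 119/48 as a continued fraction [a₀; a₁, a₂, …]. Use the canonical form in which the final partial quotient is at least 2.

119 ÷ 48 → quotient 2, remainder 23
48 ÷ 23 → quotient 2, remainder 2
23 ÷ 2 → quotient 11, remainder 1
2 ÷ 1 → quotient 2, remainder 0

[2; 2, 11, 2]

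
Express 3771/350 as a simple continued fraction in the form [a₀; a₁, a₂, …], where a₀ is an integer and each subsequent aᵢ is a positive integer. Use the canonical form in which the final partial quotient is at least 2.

Repeatedly divide and take the remainder:
3771 = 10·350 + 271, so a_0 = 10
350 = 1·271 + 79, so a_1 = 1
271 = 3·79 + 34, so a_2 = 3
79 = 2·34 + 11, so a_3 = 2
34 = 3·11 + 1, so a_4 = 3
11 = 11·1 + 0, so a_5 = 11

[10; 1, 3, 2, 3, 11]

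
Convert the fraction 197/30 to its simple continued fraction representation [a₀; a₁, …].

[6; 1, 1, 3, 4]

⌊197/30⌋ = 6, remainder 17
⌊30/17⌋ = 1, remainder 13
⌊17/13⌋ = 1, remainder 4
⌊13/4⌋ = 3, remainder 1
⌊4/1⌋ = 4, remainder 0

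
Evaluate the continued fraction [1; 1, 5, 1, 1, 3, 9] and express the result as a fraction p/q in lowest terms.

789/427

Build up convergents one term at a time:
a_0 = 1: 1/1
a_1 = 1: 2/1
a_2 = 5: 11/6
a_3 = 1: 13/7
a_4 = 1: 24/13
a_5 = 3: 85/46
a_6 = 9: 789/427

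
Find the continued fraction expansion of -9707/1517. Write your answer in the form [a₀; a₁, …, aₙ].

[-7; 1, 1, 1, 1, 33, 9]

-9707 ÷ 1517 → quotient -7, remainder 912
1517 ÷ 912 → quotient 1, remainder 605
912 ÷ 605 → quotient 1, remainder 307
605 ÷ 307 → quotient 1, remainder 298
307 ÷ 298 → quotient 1, remainder 9
298 ÷ 9 → quotient 33, remainder 1
9 ÷ 1 → quotient 9, remainder 0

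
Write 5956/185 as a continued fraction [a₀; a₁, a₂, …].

[32; 5, 7, 5]

⌊5956/185⌋ = 32, remainder 36
⌊185/36⌋ = 5, remainder 5
⌊36/5⌋ = 7, remainder 1
⌊5/1⌋ = 5, remainder 0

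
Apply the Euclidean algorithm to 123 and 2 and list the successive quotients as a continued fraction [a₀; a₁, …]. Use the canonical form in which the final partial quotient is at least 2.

[61; 2]

123 = 61·2 + 1, so a_0 = 61
2 = 2·1 + 0, so a_1 = 2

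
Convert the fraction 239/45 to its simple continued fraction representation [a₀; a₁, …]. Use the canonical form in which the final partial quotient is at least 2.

[5; 3, 4, 1, 2]

239 = 5·45 + 14, so a_0 = 5
45 = 3·14 + 3, so a_1 = 3
14 = 4·3 + 2, so a_2 = 4
3 = 1·2 + 1, so a_3 = 1
2 = 2·1 + 0, so a_4 = 2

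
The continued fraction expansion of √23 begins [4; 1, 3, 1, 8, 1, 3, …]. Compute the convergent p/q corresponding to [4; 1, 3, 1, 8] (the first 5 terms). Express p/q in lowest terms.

211/44

a_0 = 4: 4/1
a_1 = 1: 5/1
a_2 = 3: 19/4
a_3 = 1: 24/5
a_4 = 8: 211/44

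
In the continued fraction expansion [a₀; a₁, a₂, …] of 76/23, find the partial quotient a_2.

Repeatedly divide and take the remainder:
76 = 3·23 + 7, so a_0 = 3
23 = 3·7 + 2, so a_1 = 3
7 = 3·2 + 1, so a_2 = 3

3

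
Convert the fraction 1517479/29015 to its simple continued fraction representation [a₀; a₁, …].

1517479 ÷ 29015 → quotient 52, remainder 8699
29015 ÷ 8699 → quotient 3, remainder 2918
8699 ÷ 2918 → quotient 2, remainder 2863
2918 ÷ 2863 → quotient 1, remainder 55
2863 ÷ 55 → quotient 52, remainder 3
55 ÷ 3 → quotient 18, remainder 1
3 ÷ 1 → quotient 3, remainder 0

[52; 3, 2, 1, 52, 18, 3]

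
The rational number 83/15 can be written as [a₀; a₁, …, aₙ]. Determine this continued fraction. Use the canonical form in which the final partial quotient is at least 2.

[5; 1, 1, 7]

Run the Euclidean algorithm, recording each quotient:
83 = 5·15 + 8, so a_0 = 5
15 = 1·8 + 7, so a_1 = 1
8 = 1·7 + 1, so a_2 = 1
7 = 7·1 + 0, so a_3 = 7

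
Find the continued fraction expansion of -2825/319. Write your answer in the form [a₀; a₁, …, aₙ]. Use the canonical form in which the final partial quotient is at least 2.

⌊-2825/319⌋ = -9, remainder 46
⌊319/46⌋ = 6, remainder 43
⌊46/43⌋ = 1, remainder 3
⌊43/3⌋ = 14, remainder 1
⌊3/1⌋ = 3, remainder 0

[-9; 6, 1, 14, 3]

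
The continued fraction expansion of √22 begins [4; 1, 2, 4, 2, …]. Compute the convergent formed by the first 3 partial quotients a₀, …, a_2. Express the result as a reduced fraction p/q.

Compute successive convergents:
a_0 = 4: 4/1
a_1 = 1: 5/1
a_2 = 2: 14/3

14/3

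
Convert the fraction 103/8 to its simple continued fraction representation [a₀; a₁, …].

103 ÷ 8 → quotient 12, remainder 7
8 ÷ 7 → quotient 1, remainder 1
7 ÷ 1 → quotient 7, remainder 0

[12; 1, 7]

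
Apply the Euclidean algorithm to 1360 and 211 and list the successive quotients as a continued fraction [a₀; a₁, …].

[6; 2, 4, 11, 2]

Apply division with remainder until the remainder is 0:
⌊1360/211⌋ = 6, remainder 94
⌊211/94⌋ = 2, remainder 23
⌊94/23⌋ = 4, remainder 2
⌊23/2⌋ = 11, remainder 1
⌊2/1⌋ = 2, remainder 0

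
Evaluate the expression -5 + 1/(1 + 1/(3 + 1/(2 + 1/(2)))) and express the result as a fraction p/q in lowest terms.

-93/22

Collapse the nested fraction from the inside out:
Start with 2.
2 + 1/(2/1) = 2 + 1/2 = 5/2
3 + 1/(5/2) = 3 + 2/5 = 17/5
1 + 1/(17/5) = 1 + 5/17 = 22/17
-5 + 1/(22/17) = -5 + 17/22 = -93/22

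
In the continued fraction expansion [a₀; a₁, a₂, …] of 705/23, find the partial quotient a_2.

1

705 = 30·23 + 15, so a_0 = 30
23 = 1·15 + 8, so a_1 = 1
15 = 1·8 + 7, so a_2 = 1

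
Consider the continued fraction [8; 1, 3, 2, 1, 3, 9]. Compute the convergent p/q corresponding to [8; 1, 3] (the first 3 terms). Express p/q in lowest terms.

35/4

Work from the innermost term outward:
Start with 3.
1 + 1/(3/1) = 1 + 1/3 = 4/3
8 + 1/(4/3) = 8 + 3/4 = 35/4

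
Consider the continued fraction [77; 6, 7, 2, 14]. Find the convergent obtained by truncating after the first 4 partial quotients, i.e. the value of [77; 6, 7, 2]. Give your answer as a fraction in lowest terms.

a_0 = 77: 77/1
a_1 = 6: 463/6
a_2 = 7: 3318/43
a_3 = 2: 7099/92

7099/92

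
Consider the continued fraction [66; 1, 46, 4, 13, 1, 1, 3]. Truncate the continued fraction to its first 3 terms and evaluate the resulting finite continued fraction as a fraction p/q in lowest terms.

Use the convergent recurrence hₖ = aₖ·hₖ₋₁ + hₖ₋₂ (and likewise for the denominators kₖ):
a_0 = 66: 66/1
a_1 = 1: 67/1
a_2 = 46: 3148/47

3148/47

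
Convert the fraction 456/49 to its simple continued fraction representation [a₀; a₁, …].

[9; 3, 3, 1, 3]

Repeatedly divide and take the remainder:
456 = 9·49 + 15, so a_0 = 9
49 = 3·15 + 4, so a_1 = 3
15 = 3·4 + 3, so a_2 = 3
4 = 1·3 + 1, so a_3 = 1
3 = 3·1 + 0, so a_4 = 3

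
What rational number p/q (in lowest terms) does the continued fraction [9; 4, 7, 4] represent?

Start with 4.
7 + 1/(4/1) = 7 + 1/4 = 29/4
4 + 1/(29/4) = 4 + 4/29 = 120/29
9 + 1/(120/29) = 9 + 29/120 = 1109/120

1109/120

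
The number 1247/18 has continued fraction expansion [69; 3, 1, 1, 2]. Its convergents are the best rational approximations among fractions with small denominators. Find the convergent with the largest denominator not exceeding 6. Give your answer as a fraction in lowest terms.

277/4

a_0 = 69: 69/1  (≤ bound)
a_1 = 3: 208/3  (≤ bound)
a_2 = 1: 277/4  (≤ bound)
a_3 = 1: 485/7  (> 6, stop)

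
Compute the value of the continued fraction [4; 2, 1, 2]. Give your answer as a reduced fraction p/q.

35/8

a_0 = 4: 4/1
a_1 = 2: 9/2
a_2 = 1: 13/3
a_3 = 2: 35/8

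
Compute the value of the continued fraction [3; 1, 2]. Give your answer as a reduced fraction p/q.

11/3

a_0 = 3: 3/1
a_1 = 1: 4/1
a_2 = 2: 11/3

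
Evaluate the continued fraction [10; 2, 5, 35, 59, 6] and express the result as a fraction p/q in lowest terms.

1437020/137451

a_0 = 10: 10/1
a_1 = 2: 21/2
a_2 = 5: 115/11
a_3 = 35: 4046/387
a_4 = 59: 238829/22844
a_5 = 6: 1437020/137451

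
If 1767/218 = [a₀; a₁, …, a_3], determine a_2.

2

1767 = 8·218 + 23, so a_0 = 8
218 = 9·23 + 11, so a_1 = 9
23 = 2·11 + 1, so a_2 = 2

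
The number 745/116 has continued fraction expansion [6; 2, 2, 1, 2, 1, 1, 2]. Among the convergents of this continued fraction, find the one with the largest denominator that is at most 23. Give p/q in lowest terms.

122/19

List convergents until the denominator exceeds the bound:
a_0 = 6: 6/1  (≤ bound)
a_1 = 2: 13/2  (≤ bound)
a_2 = 2: 32/5  (≤ bound)
a_3 = 1: 45/7  (≤ bound)
a_4 = 2: 122/19  (≤ bound)
a_5 = 1: 167/26  (> 23, stop)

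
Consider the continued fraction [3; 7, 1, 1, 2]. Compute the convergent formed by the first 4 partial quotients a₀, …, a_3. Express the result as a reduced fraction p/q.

Start with 1.
1 + 1/(1/1) = 1 + 1/1 = 2/1
7 + 1/(2/1) = 7 + 1/2 = 15/2
3 + 1/(15/2) = 3 + 2/15 = 47/15

47/15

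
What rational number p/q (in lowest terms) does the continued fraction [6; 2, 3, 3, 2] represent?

341/53

Start with 2.
3 + 1/(2/1) = 3 + 1/2 = 7/2
3 + 1/(7/2) = 3 + 2/7 = 23/7
2 + 1/(23/7) = 2 + 7/23 = 53/23
6 + 1/(53/23) = 6 + 23/53 = 341/53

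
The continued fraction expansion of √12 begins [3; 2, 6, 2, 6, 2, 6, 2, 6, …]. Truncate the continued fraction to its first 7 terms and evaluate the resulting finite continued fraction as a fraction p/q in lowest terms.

8733/2521

Collapse the nested fraction from the inside out:
Start with 6.
2 + 1/(6/1) = 2 + 1/6 = 13/6
6 + 1/(13/6) = 6 + 6/13 = 84/13
2 + 1/(84/13) = 2 + 13/84 = 181/84
6 + 1/(181/84) = 6 + 84/181 = 1170/181
2 + 1/(1170/181) = 2 + 181/1170 = 2521/1170
3 + 1/(2521/1170) = 3 + 1170/2521 = 8733/2521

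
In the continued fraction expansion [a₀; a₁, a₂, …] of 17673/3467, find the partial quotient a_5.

Repeatedly divide and take the remainder:
⌊17673/3467⌋ = 5, remainder 338
⌊3467/338⌋ = 10, remainder 87
⌊338/87⌋ = 3, remainder 77
⌊87/77⌋ = 1, remainder 10
⌊77/10⌋ = 7, remainder 7
⌊10/7⌋ = 1, remainder 3

1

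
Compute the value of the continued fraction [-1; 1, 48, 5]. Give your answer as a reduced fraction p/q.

-5/246

a_0 = -1: -1/1
a_1 = 1: 0/1
a_2 = 48: -1/49
a_3 = 5: -5/246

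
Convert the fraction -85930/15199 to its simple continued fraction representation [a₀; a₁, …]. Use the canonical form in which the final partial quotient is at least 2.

[-6; 2, 1, 7, 1, 7, 8, 9]

Repeatedly divide and take the remainder:
-85930 ÷ 15199 → quotient -6, remainder 5264
15199 ÷ 5264 → quotient 2, remainder 4671
5264 ÷ 4671 → quotient 1, remainder 593
4671 ÷ 593 → quotient 7, remainder 520
593 ÷ 520 → quotient 1, remainder 73
520 ÷ 73 → quotient 7, remainder 9
73 ÷ 9 → quotient 8, remainder 1
9 ÷ 1 → quotient 9, remainder 0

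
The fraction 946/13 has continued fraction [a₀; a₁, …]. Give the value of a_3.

3

946 = 72·13 + 10, so a_0 = 72
13 = 1·10 + 3, so a_1 = 1
10 = 3·3 + 1, so a_2 = 3
3 = 3·1 + 0, so a_3 = 3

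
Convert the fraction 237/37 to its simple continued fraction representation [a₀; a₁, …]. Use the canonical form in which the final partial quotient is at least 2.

[6; 2, 2, 7]

237 = 6·37 + 15, so a_0 = 6
37 = 2·15 + 7, so a_1 = 2
15 = 2·7 + 1, so a_2 = 2
7 = 7·1 + 0, so a_3 = 7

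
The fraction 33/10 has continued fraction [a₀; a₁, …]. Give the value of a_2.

3

⌊33/10⌋ = 3, remainder 3
⌊10/3⌋ = 3, remainder 1
⌊3/1⌋ = 3, remainder 0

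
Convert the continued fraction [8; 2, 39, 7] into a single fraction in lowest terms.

4714/555

Start with 7.
39 + 1/(7/1) = 39 + 1/7 = 274/7
2 + 1/(274/7) = 2 + 7/274 = 555/274
8 + 1/(555/274) = 8 + 274/555 = 4714/555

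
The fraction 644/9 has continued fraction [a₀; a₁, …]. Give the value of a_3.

644 = 71·9 + 5, so a_0 = 71
9 = 1·5 + 4, so a_1 = 1
5 = 1·4 + 1, so a_2 = 1
4 = 4·1 + 0, so a_3 = 4

4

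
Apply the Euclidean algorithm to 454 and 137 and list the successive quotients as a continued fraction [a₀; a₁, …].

⌊454/137⌋ = 3, remainder 43
⌊137/43⌋ = 3, remainder 8
⌊43/8⌋ = 5, remainder 3
⌊8/3⌋ = 2, remainder 2
⌊3/2⌋ = 1, remainder 1
⌊2/1⌋ = 2, remainder 0

[3; 3, 5, 2, 1, 2]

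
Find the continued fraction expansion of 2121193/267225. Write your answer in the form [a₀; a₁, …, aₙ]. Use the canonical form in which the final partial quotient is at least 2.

⌊2121193/267225⌋ = 7, remainder 250618
⌊267225/250618⌋ = 1, remainder 16607
⌊250618/16607⌋ = 15, remainder 1513
⌊16607/1513⌋ = 10, remainder 1477
⌊1513/1477⌋ = 1, remainder 36
⌊1477/36⌋ = 41, remainder 1
⌊36/1⌋ = 36, remainder 0

[7; 1, 15, 10, 1, 41, 36]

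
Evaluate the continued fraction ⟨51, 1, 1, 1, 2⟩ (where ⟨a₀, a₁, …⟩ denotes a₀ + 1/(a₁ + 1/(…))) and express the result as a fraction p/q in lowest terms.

a_0 = 51: 51/1
a_1 = 1: 52/1
a_2 = 1: 103/2
a_3 = 1: 155/3
a_4 = 2: 413/8

413/8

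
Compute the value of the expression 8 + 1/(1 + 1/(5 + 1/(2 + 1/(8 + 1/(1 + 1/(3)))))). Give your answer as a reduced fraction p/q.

4237/479

Start with 3.
1 + 1/(3/1) = 1 + 1/3 = 4/3
8 + 1/(4/3) = 8 + 3/4 = 35/4
2 + 1/(35/4) = 2 + 4/35 = 74/35
5 + 1/(74/35) = 5 + 35/74 = 405/74
1 + 1/(405/74) = 1 + 74/405 = 479/405
8 + 1/(479/405) = 8 + 405/479 = 4237/479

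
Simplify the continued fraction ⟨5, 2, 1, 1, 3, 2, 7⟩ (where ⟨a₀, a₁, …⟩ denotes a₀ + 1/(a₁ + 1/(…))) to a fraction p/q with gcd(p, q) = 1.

1644/305

a_0 = 5: 5/1
a_1 = 2: 11/2
a_2 = 1: 16/3
a_3 = 1: 27/5
a_4 = 3: 97/18
a_5 = 2: 221/41
a_6 = 7: 1644/305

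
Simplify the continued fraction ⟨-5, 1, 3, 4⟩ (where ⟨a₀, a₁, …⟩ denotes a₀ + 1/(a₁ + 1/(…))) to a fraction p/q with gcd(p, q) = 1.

Start with 4.
3 + 1/(4/1) = 3 + 1/4 = 13/4
1 + 1/(13/4) = 1 + 4/13 = 17/13
-5 + 1/(17/13) = -5 + 13/17 = -72/17

-72/17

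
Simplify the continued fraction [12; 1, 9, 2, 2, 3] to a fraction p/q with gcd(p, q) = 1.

2284/177

Start with 3.
2 + 1/(3/1) = 2 + 1/3 = 7/3
2 + 1/(7/3) = 2 + 3/7 = 17/7
9 + 1/(17/7) = 9 + 7/17 = 160/17
1 + 1/(160/17) = 1 + 17/160 = 177/160
12 + 1/(177/160) = 12 + 160/177 = 2284/177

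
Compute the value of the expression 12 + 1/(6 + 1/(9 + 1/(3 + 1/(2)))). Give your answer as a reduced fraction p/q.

4829/397

Compute successive convergents:
a_0 = 12: 12/1
a_1 = 6: 73/6
a_2 = 9: 669/55
a_3 = 3: 2080/171
a_4 = 2: 4829/397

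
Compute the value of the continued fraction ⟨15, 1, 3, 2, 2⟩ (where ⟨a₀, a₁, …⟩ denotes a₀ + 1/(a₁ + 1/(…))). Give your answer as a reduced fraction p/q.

347/22

Start with 2.
2 + 1/(2/1) = 2 + 1/2 = 5/2
3 + 1/(5/2) = 3 + 2/5 = 17/5
1 + 1/(17/5) = 1 + 5/17 = 22/17
15 + 1/(22/17) = 15 + 17/22 = 347/22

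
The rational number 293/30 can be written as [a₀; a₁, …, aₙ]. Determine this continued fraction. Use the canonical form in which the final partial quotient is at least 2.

Apply division with remainder until the remainder is 0:
293 = 9·30 + 23, so a_0 = 9
30 = 1·23 + 7, so a_1 = 1
23 = 3·7 + 2, so a_2 = 3
7 = 3·2 + 1, so a_3 = 3
2 = 2·1 + 0, so a_4 = 2

[9; 1, 3, 3, 2]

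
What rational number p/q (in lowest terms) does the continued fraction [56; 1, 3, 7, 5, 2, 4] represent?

82697/1457

Work from the innermost term outward:
Start with 4.
2 + 1/(4/1) = 2 + 1/4 = 9/4
5 + 1/(9/4) = 5 + 4/9 = 49/9
7 + 1/(49/9) = 7 + 9/49 = 352/49
3 + 1/(352/49) = 3 + 49/352 = 1105/352
1 + 1/(1105/352) = 1 + 352/1105 = 1457/1105
56 + 1/(1457/1105) = 56 + 1105/1457 = 82697/1457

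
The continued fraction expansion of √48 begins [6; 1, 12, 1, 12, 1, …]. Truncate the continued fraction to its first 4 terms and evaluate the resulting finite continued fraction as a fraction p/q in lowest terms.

Start with 1.
12 + 1/(1/1) = 12 + 1/1 = 13/1
1 + 1/(13/1) = 1 + 1/13 = 14/13
6 + 1/(14/13) = 6 + 13/14 = 97/14

97/14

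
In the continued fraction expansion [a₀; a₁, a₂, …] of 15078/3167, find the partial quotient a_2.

3

Repeatedly divide and take the remainder:
15078 ÷ 3167 → quotient 4, remainder 2410
3167 ÷ 2410 → quotient 1, remainder 757
2410 ÷ 757 → quotient 3, remainder 139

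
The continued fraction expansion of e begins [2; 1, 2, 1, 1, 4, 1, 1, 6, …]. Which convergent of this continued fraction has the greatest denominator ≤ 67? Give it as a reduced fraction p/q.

106/39

a_0 = 2: 2/1  (≤ bound)
a_1 = 1: 3/1  (≤ bound)
a_2 = 2: 8/3  (≤ bound)
a_3 = 1: 11/4  (≤ bound)
a_4 = 1: 19/7  (≤ bound)
a_5 = 4: 87/32  (≤ bound)
a_6 = 1: 106/39  (≤ bound)
a_7 = 1: 193/71  (> 67, stop)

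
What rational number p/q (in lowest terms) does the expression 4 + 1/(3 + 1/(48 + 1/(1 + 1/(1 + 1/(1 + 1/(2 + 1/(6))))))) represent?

Compute successive convergents:
a_0 = 4: 4/1
a_1 = 3: 13/3
a_2 = 48: 628/145
a_3 = 1: 641/148
a_4 = 1: 1269/293
a_5 = 1: 1910/441
a_6 = 2: 5089/1175
a_7 = 6: 32444/7491

32444/7491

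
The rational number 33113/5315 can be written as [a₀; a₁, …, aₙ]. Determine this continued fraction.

[6; 4, 2, 1, 8, 5, 9]

Apply division with remainder until the remainder is 0:
⌊33113/5315⌋ = 6, remainder 1223
⌊5315/1223⌋ = 4, remainder 423
⌊1223/423⌋ = 2, remainder 377
⌊423/377⌋ = 1, remainder 46
⌊377/46⌋ = 8, remainder 9
⌊46/9⌋ = 5, remainder 1
⌊9/1⌋ = 9, remainder 0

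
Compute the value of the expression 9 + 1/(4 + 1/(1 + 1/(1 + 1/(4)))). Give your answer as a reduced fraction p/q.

378/41

a_0 = 9: 9/1
a_1 = 4: 37/4
a_2 = 1: 46/5
a_3 = 1: 83/9
a_4 = 4: 378/41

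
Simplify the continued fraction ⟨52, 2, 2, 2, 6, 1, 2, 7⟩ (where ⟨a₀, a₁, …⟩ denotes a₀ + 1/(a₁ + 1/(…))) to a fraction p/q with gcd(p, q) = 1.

98227/1874

Start with 7.
2 + 1/(7/1) = 2 + 1/7 = 15/7
1 + 1/(15/7) = 1 + 7/15 = 22/15
6 + 1/(22/15) = 6 + 15/22 = 147/22
2 + 1/(147/22) = 2 + 22/147 = 316/147
2 + 1/(316/147) = 2 + 147/316 = 779/316
2 + 1/(779/316) = 2 + 316/779 = 1874/779
52 + 1/(1874/779) = 52 + 779/1874 = 98227/1874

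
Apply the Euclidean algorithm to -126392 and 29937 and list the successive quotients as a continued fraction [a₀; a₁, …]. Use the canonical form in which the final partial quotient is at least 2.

[-5; 1, 3, 1, 1, 42, 11, 7]

Repeatedly divide and take the remainder:
-126392 ÷ 29937 → quotient -5, remainder 23293
29937 ÷ 23293 → quotient 1, remainder 6644
23293 ÷ 6644 → quotient 3, remainder 3361
6644 ÷ 3361 → quotient 1, remainder 3283
3361 ÷ 3283 → quotient 1, remainder 78
3283 ÷ 78 → quotient 42, remainder 7
78 ÷ 7 → quotient 11, remainder 1
7 ÷ 1 → quotient 7, remainder 0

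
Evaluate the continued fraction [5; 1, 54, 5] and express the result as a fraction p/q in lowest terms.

1651/276

a_0 = 5: 5/1
a_1 = 1: 6/1
a_2 = 54: 329/55
a_3 = 5: 1651/276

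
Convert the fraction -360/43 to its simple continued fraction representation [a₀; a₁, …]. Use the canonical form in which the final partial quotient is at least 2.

[-9; 1, 1, 1, 2, 5]

-360 = -9·43 + 27, so a_0 = -9
43 = 1·27 + 16, so a_1 = 1
27 = 1·16 + 11, so a_2 = 1
16 = 1·11 + 5, so a_3 = 1
11 = 2·5 + 1, so a_4 = 2
5 = 5·1 + 0, so a_5 = 5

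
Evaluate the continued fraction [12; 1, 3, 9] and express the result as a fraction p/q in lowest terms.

Start with 9.
3 + 1/(9/1) = 3 + 1/9 = 28/9
1 + 1/(28/9) = 1 + 9/28 = 37/28
12 + 1/(37/28) = 12 + 28/37 = 472/37

472/37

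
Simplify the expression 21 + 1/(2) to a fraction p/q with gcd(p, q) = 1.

a_0 = 21: 21/1
a_1 = 2: 43/2

43/2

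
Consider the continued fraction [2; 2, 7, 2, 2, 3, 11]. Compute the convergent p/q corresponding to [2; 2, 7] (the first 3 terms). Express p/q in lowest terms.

Compute successive convergents:
a_0 = 2: 2/1
a_1 = 2: 5/2
a_2 = 7: 37/15

37/15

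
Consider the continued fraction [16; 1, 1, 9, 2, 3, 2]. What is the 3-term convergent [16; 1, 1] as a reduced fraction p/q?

33/2

Build up convergents one term at a time:
a_0 = 16: 16/1
a_1 = 1: 17/1
a_2 = 1: 33/2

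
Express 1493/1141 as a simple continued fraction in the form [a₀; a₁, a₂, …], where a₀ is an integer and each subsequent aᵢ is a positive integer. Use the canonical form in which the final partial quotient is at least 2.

⌊1493/1141⌋ = 1, remainder 352
⌊1141/352⌋ = 3, remainder 85
⌊352/85⌋ = 4, remainder 12
⌊85/12⌋ = 7, remainder 1
⌊12/1⌋ = 12, remainder 0

[1; 3, 4, 7, 12]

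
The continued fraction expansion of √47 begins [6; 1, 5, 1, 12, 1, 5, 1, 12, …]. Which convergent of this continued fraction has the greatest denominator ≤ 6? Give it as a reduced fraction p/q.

List convergents until the denominator exceeds the bound:
a_0 = 6: 6/1  (≤ bound)
a_1 = 1: 7/1  (≤ bound)
a_2 = 5: 41/6  (≤ bound)
a_3 = 1: 48/7  (> 6, stop)

41/6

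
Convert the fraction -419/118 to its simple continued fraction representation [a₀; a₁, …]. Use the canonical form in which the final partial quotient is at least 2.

-419 = -4·118 + 53, so a_0 = -4
118 = 2·53 + 12, so a_1 = 2
53 = 4·12 + 5, so a_2 = 4
12 = 2·5 + 2, so a_3 = 2
5 = 2·2 + 1, so a_4 = 2
2 = 2·1 + 0, so a_5 = 2

[-4; 2, 4, 2, 2, 2]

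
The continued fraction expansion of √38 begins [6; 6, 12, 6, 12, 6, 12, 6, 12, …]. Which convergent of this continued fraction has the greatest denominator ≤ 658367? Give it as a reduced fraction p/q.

a_0 = 6: 6/1  (≤ bound)
a_1 = 6: 37/6  (≤ bound)
a_2 = 12: 450/73  (≤ bound)
a_3 = 6: 2737/444  (≤ bound)
a_4 = 12: 33294/5401  (≤ bound)
a_5 = 6: 202501/32850  (≤ bound)
a_6 = 12: 2463306/399601  (≤ bound)
a_7 = 6: 14982337/2430456  (> 658367, stop)

2463306/399601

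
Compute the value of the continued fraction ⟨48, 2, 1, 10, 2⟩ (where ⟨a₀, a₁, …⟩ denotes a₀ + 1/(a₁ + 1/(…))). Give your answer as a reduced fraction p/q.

Start with 2.
10 + 1/(2/1) = 10 + 1/2 = 21/2
1 + 1/(21/2) = 1 + 2/21 = 23/21
2 + 1/(23/21) = 2 + 21/23 = 67/23
48 + 1/(67/23) = 48 + 23/67 = 3239/67

3239/67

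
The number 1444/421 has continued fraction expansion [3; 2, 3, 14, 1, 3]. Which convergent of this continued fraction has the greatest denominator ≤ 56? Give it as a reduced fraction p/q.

a_0 = 3: 3/1  (≤ bound)
a_1 = 2: 7/2  (≤ bound)
a_2 = 3: 24/7  (≤ bound)
a_3 = 14: 343/100  (> 56, stop)

24/7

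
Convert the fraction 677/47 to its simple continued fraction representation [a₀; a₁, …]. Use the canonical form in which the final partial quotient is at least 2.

[14; 2, 2, 9]

677 ÷ 47 → quotient 14, remainder 19
47 ÷ 19 → quotient 2, remainder 9
19 ÷ 9 → quotient 2, remainder 1
9 ÷ 1 → quotient 9, remainder 0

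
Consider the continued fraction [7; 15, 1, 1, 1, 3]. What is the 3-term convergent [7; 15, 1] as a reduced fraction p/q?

Start with 1.
15 + 1/(1/1) = 15 + 1/1 = 16/1
7 + 1/(16/1) = 7 + 1/16 = 113/16

113/16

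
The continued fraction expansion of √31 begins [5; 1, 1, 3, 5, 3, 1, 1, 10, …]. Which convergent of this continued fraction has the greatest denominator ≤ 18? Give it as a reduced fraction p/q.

39/7

a_0 = 5: 5/1  (≤ bound)
a_1 = 1: 6/1  (≤ bound)
a_2 = 1: 11/2  (≤ bound)
a_3 = 3: 39/7  (≤ bound)
a_4 = 5: 206/37  (> 18, stop)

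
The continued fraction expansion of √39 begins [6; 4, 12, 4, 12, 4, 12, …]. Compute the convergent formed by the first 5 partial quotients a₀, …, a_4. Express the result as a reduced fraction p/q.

15294/2449

a_0 = 6: 6/1
a_1 = 4: 25/4
a_2 = 12: 306/49
a_3 = 4: 1249/200
a_4 = 12: 15294/2449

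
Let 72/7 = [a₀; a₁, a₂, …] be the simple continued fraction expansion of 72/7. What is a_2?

2

72 = 10·7 + 2, so a_0 = 10
7 = 3·2 + 1, so a_1 = 3
2 = 2·1 + 0, so a_2 = 2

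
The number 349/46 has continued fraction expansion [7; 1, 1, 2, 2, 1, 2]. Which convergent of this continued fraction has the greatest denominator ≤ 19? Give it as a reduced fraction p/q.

129/17

List convergents until the denominator exceeds the bound:
a_0 = 7: 7/1  (≤ bound)
a_1 = 1: 8/1  (≤ bound)
a_2 = 1: 15/2  (≤ bound)
a_3 = 2: 38/5  (≤ bound)
a_4 = 2: 91/12  (≤ bound)
a_5 = 1: 129/17  (≤ bound)
a_6 = 2: 349/46  (> 19, stop)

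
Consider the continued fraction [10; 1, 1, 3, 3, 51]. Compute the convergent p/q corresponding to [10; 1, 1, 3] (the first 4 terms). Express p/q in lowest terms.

74/7

Collapse the nested fraction from the inside out:
Start with 3.
1 + 1/(3/1) = 1 + 1/3 = 4/3
1 + 1/(4/3) = 1 + 3/4 = 7/4
10 + 1/(7/4) = 10 + 4/7 = 74/7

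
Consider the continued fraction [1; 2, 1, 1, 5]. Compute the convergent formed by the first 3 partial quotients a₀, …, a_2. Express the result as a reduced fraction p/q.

4/3

Start with 1.
2 + 1/(1/1) = 2 + 1/1 = 3/1
1 + 1/(3/1) = 1 + 1/3 = 4/3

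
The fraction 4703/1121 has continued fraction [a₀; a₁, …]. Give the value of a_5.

⌊4703/1121⌋ = 4, remainder 219
⌊1121/219⌋ = 5, remainder 26
⌊219/26⌋ = 8, remainder 11
⌊26/11⌋ = 2, remainder 4
⌊11/4⌋ = 2, remainder 3
⌊4/3⌋ = 1, remainder 1

1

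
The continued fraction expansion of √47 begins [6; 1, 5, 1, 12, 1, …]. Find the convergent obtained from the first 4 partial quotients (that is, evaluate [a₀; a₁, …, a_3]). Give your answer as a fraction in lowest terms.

Use the convergent recurrence hₖ = aₖ·hₖ₋₁ + hₖ₋₂ (and likewise for the denominators kₖ):
a_0 = 6: 6/1
a_1 = 1: 7/1
a_2 = 5: 41/6
a_3 = 1: 48/7

48/7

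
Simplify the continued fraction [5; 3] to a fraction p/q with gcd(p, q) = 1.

Build up convergents one term at a time:
a_0 = 5: 5/1
a_1 = 3: 16/3

16/3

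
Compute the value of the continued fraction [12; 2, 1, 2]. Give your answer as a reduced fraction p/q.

99/8

Start with 2.
1 + 1/(2/1) = 1 + 1/2 = 3/2
2 + 1/(3/2) = 2 + 2/3 = 8/3
12 + 1/(8/3) = 12 + 3/8 = 99/8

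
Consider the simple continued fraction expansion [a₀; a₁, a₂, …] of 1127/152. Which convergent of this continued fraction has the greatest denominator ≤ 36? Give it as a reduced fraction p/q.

List convergents until the denominator exceeds the bound:
a_0 = 7: 7/1  (≤ bound)
a_1 = 2: 15/2  (≤ bound)
a_2 = 2: 37/5  (≤ bound)
a_3 = 2: 89/12  (≤ bound)
a_4 = 2: 215/29  (≤ bound)
a_5 = 1: 304/41  (> 36, stop)

215/29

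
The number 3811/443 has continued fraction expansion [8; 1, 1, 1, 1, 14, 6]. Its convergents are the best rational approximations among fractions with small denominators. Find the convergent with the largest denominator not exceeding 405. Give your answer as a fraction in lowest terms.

628/73

a_0 = 8: 8/1  (≤ bound)
a_1 = 1: 9/1  (≤ bound)
a_2 = 1: 17/2  (≤ bound)
a_3 = 1: 26/3  (≤ bound)
a_4 = 1: 43/5  (≤ bound)
a_5 = 14: 628/73  (≤ bound)
a_6 = 6: 3811/443  (> 405, stop)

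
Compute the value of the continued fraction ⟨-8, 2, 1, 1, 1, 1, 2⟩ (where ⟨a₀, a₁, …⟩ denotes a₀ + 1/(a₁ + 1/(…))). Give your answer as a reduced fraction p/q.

-259/34

Start with 2.
1 + 1/(2/1) = 1 + 1/2 = 3/2
1 + 1/(3/2) = 1 + 2/3 = 5/3
1 + 1/(5/3) = 1 + 3/5 = 8/5
1 + 1/(8/5) = 1 + 5/8 = 13/8
2 + 1/(13/8) = 2 + 8/13 = 34/13
-8 + 1/(34/13) = -8 + 13/34 = -259/34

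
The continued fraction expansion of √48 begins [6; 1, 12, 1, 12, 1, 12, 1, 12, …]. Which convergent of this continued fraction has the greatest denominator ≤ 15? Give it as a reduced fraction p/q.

List convergents until the denominator exceeds the bound:
a_0 = 6: 6/1  (≤ bound)
a_1 = 1: 7/1  (≤ bound)
a_2 = 12: 90/13  (≤ bound)
a_3 = 1: 97/14  (≤ bound)
a_4 = 12: 1254/181  (> 15, stop)

97/14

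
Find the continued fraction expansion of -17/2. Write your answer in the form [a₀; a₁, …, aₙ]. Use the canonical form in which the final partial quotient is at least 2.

-17 ÷ 2 → quotient -9, remainder 1
2 ÷ 1 → quotient 2, remainder 0

[-9; 2]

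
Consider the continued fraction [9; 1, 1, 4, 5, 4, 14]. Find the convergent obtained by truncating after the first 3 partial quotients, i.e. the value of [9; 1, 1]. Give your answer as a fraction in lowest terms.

Starting at the tail and folding back:
Start with 1.
1 + 1/(1/1) = 1 + 1/1 = 2/1
9 + 1/(2/1) = 9 + 1/2 = 19/2

19/2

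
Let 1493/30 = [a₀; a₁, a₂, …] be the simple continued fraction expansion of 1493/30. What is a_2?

1493 ÷ 30 → quotient 49, remainder 23
30 ÷ 23 → quotient 1, remainder 7
23 ÷ 7 → quotient 3, remainder 2

3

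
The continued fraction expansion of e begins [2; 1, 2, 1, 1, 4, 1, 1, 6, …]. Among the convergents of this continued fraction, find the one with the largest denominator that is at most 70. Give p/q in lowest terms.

a_0 = 2: 2/1  (≤ bound)
a_1 = 1: 3/1  (≤ bound)
a_2 = 2: 8/3  (≤ bound)
a_3 = 1: 11/4  (≤ bound)
a_4 = 1: 19/7  (≤ bound)
a_5 = 4: 87/32  (≤ bound)
a_6 = 1: 106/39  (≤ bound)
a_7 = 1: 193/71  (> 70, stop)

106/39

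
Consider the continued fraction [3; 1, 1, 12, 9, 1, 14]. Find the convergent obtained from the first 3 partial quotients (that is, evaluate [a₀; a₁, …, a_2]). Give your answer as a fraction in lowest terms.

Work from the innermost term outward:
Start with 1.
1 + 1/(1/1) = 1 + 1/1 = 2/1
3 + 1/(2/1) = 3 + 1/2 = 7/2

7/2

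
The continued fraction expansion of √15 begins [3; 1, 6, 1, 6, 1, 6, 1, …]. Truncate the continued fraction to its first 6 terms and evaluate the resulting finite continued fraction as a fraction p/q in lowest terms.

244/63

a_0 = 3: 3/1
a_1 = 1: 4/1
a_2 = 6: 27/7
a_3 = 1: 31/8
a_4 = 6: 213/55
a_5 = 1: 244/63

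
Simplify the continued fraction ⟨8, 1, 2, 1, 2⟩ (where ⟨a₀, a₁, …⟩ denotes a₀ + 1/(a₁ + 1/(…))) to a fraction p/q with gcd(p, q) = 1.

Work from the innermost term outward:
Start with 2.
1 + 1/(2/1) = 1 + 1/2 = 3/2
2 + 1/(3/2) = 2 + 2/3 = 8/3
1 + 1/(8/3) = 1 + 3/8 = 11/8
8 + 1/(11/8) = 8 + 8/11 = 96/11

96/11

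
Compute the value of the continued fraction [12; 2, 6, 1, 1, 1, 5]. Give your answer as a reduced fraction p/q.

Start with 5.
1 + 1/(5/1) = 1 + 1/5 = 6/5
1 + 1/(6/5) = 1 + 5/6 = 11/6
1 + 1/(11/6) = 1 + 6/11 = 17/11
6 + 1/(17/11) = 6 + 11/17 = 113/17
2 + 1/(113/17) = 2 + 17/113 = 243/113
12 + 1/(243/113) = 12 + 113/243 = 3029/243

3029/243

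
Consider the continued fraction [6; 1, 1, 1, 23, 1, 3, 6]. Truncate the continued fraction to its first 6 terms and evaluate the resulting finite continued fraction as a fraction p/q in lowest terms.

Use the convergent recurrence hₖ = aₖ·hₖ₋₁ + hₖ₋₂ (and likewise for the denominators kₖ):
a_0 = 6: 6/1
a_1 = 1: 7/1
a_2 = 1: 13/2
a_3 = 1: 20/3
a_4 = 23: 473/71
a_5 = 1: 493/74

493/74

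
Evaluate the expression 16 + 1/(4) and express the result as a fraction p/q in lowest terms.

Work from the innermost term outward:
Start with 4.
16 + 1/(4/1) = 16 + 1/4 = 65/4

65/4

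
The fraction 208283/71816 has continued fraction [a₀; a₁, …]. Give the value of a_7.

3

208283 = 2·71816 + 64651, so a_0 = 2
71816 = 1·64651 + 7165, so a_1 = 1
64651 = 9·7165 + 166, so a_2 = 9
7165 = 43·166 + 27, so a_3 = 43
166 = 6·27 + 4, so a_4 = 6
27 = 6·4 + 3, so a_5 = 6
4 = 1·3 + 1, so a_6 = 1
3 = 3·1 + 0, so a_7 = 3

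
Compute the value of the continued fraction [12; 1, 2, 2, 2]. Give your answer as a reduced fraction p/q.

216/17

a_0 = 12: 12/1
a_1 = 1: 13/1
a_2 = 2: 38/3
a_3 = 2: 89/7
a_4 = 2: 216/17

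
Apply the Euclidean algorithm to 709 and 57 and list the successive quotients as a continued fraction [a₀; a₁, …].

Repeatedly divide and take the remainder:
⌊709/57⌋ = 12, remainder 25
⌊57/25⌋ = 2, remainder 7
⌊25/7⌋ = 3, remainder 4
⌊7/4⌋ = 1, remainder 3
⌊4/3⌋ = 1, remainder 1
⌊3/1⌋ = 3, remainder 0

[12; 2, 3, 1, 1, 3]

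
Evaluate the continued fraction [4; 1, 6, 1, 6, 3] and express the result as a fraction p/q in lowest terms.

843/173

a_0 = 4: 4/1
a_1 = 1: 5/1
a_2 = 6: 34/7
a_3 = 1: 39/8
a_4 = 6: 268/55
a_5 = 3: 843/173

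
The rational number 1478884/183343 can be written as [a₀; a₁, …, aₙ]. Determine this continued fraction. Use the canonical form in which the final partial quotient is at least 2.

1478884 ÷ 183343 → quotient 8, remainder 12140
183343 ÷ 12140 → quotient 15, remainder 1243
12140 ÷ 1243 → quotient 9, remainder 953
1243 ÷ 953 → quotient 1, remainder 290
953 ÷ 290 → quotient 3, remainder 83
290 ÷ 83 → quotient 3, remainder 41
83 ÷ 41 → quotient 2, remainder 1
41 ÷ 1 → quotient 41, remainder 0

[8; 15, 9, 1, 3, 3, 2, 41]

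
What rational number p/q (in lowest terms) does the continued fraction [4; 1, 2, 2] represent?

Collapse the nested fraction from the inside out:
Start with 2.
2 + 1/(2/1) = 2 + 1/2 = 5/2
1 + 1/(5/2) = 1 + 2/5 = 7/5
4 + 1/(7/5) = 4 + 5/7 = 33/7

33/7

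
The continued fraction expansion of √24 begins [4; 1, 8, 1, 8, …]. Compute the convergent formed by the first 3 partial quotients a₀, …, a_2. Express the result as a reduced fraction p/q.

44/9

Collapse the nested fraction from the inside out:
Start with 8.
1 + 1/(8/1) = 1 + 1/8 = 9/8
4 + 1/(9/8) = 4 + 8/9 = 44/9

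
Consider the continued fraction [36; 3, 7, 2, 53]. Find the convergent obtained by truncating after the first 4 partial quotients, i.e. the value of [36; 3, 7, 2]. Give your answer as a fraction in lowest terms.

1707/47

Start with 2.
7 + 1/(2/1) = 7 + 1/2 = 15/2
3 + 1/(15/2) = 3 + 2/15 = 47/15
36 + 1/(47/15) = 36 + 15/47 = 1707/47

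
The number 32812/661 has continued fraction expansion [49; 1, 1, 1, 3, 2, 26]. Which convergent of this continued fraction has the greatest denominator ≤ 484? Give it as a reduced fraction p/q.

a_0 = 49: 49/1  (≤ bound)
a_1 = 1: 50/1  (≤ bound)
a_2 = 1: 99/2  (≤ bound)
a_3 = 1: 149/3  (≤ bound)
a_4 = 3: 546/11  (≤ bound)
a_5 = 2: 1241/25  (≤ bound)
a_6 = 26: 32812/661  (> 484, stop)

1241/25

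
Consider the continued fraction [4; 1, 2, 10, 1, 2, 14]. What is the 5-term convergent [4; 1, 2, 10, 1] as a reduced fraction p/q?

159/34

Work from the innermost term outward:
Start with 1.
10 + 1/(1/1) = 10 + 1/1 = 11/1
2 + 1/(11/1) = 2 + 1/11 = 23/11
1 + 1/(23/11) = 1 + 11/23 = 34/23
4 + 1/(34/23) = 4 + 23/34 = 159/34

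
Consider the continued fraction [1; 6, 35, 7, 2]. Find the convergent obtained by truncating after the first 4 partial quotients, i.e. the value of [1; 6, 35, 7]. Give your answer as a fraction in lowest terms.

1729/1483

a_0 = 1: 1/1
a_1 = 6: 7/6
a_2 = 35: 246/211
a_3 = 7: 1729/1483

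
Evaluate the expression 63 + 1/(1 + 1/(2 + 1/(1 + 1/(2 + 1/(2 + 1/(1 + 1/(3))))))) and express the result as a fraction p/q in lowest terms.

8731/137

a_0 = 63: 63/1
a_1 = 1: 64/1
a_2 = 2: 191/3
a_3 = 1: 255/4
a_4 = 2: 701/11
a_5 = 2: 1657/26
a_6 = 1: 2358/37
a_7 = 3: 8731/137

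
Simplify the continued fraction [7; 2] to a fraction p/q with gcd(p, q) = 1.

15/2

a_0 = 7: 7/1
a_1 = 2: 15/2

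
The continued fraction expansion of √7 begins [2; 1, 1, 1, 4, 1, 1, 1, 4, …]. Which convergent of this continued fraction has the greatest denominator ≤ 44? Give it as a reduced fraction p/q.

List convergents until the denominator exceeds the bound:
a_0 = 2: 2/1  (≤ bound)
a_1 = 1: 3/1  (≤ bound)
a_2 = 1: 5/2  (≤ bound)
a_3 = 1: 8/3  (≤ bound)
a_4 = 4: 37/14  (≤ bound)
a_5 = 1: 45/17  (≤ bound)
a_6 = 1: 82/31  (≤ bound)
a_7 = 1: 127/48  (> 44, stop)

82/31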